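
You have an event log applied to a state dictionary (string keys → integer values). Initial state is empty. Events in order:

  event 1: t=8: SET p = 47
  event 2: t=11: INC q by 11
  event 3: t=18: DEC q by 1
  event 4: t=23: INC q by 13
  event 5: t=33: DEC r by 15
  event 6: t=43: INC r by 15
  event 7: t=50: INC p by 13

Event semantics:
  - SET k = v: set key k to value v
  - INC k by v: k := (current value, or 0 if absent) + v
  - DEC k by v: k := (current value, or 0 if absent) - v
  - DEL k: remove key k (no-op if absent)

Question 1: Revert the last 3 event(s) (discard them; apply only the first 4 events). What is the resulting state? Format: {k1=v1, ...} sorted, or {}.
Keep first 4 events (discard last 3):
  after event 1 (t=8: SET p = 47): {p=47}
  after event 2 (t=11: INC q by 11): {p=47, q=11}
  after event 3 (t=18: DEC q by 1): {p=47, q=10}
  after event 4 (t=23: INC q by 13): {p=47, q=23}

Answer: {p=47, q=23}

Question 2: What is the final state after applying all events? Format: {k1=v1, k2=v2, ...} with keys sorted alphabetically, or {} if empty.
  after event 1 (t=8: SET p = 47): {p=47}
  after event 2 (t=11: INC q by 11): {p=47, q=11}
  after event 3 (t=18: DEC q by 1): {p=47, q=10}
  after event 4 (t=23: INC q by 13): {p=47, q=23}
  after event 5 (t=33: DEC r by 15): {p=47, q=23, r=-15}
  after event 6 (t=43: INC r by 15): {p=47, q=23, r=0}
  after event 7 (t=50: INC p by 13): {p=60, q=23, r=0}

Answer: {p=60, q=23, r=0}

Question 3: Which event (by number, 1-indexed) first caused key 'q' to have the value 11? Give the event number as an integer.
Answer: 2

Derivation:
Looking for first event where q becomes 11:
  event 2: q (absent) -> 11  <-- first match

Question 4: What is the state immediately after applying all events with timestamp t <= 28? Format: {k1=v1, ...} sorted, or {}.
Answer: {p=47, q=23}

Derivation:
Apply events with t <= 28 (4 events):
  after event 1 (t=8: SET p = 47): {p=47}
  after event 2 (t=11: INC q by 11): {p=47, q=11}
  after event 3 (t=18: DEC q by 1): {p=47, q=10}
  after event 4 (t=23: INC q by 13): {p=47, q=23}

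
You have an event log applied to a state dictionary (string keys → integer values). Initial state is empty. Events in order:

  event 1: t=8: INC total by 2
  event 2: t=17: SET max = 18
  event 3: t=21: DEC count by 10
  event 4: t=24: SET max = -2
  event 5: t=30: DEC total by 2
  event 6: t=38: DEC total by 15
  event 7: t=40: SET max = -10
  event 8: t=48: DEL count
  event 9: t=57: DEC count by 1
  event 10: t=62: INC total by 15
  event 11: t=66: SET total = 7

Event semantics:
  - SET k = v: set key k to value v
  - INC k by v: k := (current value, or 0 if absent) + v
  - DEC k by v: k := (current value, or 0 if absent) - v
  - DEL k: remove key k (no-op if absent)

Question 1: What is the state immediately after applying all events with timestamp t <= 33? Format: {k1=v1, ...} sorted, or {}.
Answer: {count=-10, max=-2, total=0}

Derivation:
Apply events with t <= 33 (5 events):
  after event 1 (t=8: INC total by 2): {total=2}
  after event 2 (t=17: SET max = 18): {max=18, total=2}
  after event 3 (t=21: DEC count by 10): {count=-10, max=18, total=2}
  after event 4 (t=24: SET max = -2): {count=-10, max=-2, total=2}
  after event 5 (t=30: DEC total by 2): {count=-10, max=-2, total=0}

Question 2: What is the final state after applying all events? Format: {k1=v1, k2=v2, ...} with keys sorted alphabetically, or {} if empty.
Answer: {count=-1, max=-10, total=7}

Derivation:
  after event 1 (t=8: INC total by 2): {total=2}
  after event 2 (t=17: SET max = 18): {max=18, total=2}
  after event 3 (t=21: DEC count by 10): {count=-10, max=18, total=2}
  after event 4 (t=24: SET max = -2): {count=-10, max=-2, total=2}
  after event 5 (t=30: DEC total by 2): {count=-10, max=-2, total=0}
  after event 6 (t=38: DEC total by 15): {count=-10, max=-2, total=-15}
  after event 7 (t=40: SET max = -10): {count=-10, max=-10, total=-15}
  after event 8 (t=48: DEL count): {max=-10, total=-15}
  after event 9 (t=57: DEC count by 1): {count=-1, max=-10, total=-15}
  after event 10 (t=62: INC total by 15): {count=-1, max=-10, total=0}
  after event 11 (t=66: SET total = 7): {count=-1, max=-10, total=7}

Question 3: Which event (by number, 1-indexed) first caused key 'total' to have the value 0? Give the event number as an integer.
Answer: 5

Derivation:
Looking for first event where total becomes 0:
  event 1: total = 2
  event 2: total = 2
  event 3: total = 2
  event 4: total = 2
  event 5: total 2 -> 0  <-- first match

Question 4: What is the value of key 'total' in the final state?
Answer: 7

Derivation:
Track key 'total' through all 11 events:
  event 1 (t=8: INC total by 2): total (absent) -> 2
  event 2 (t=17: SET max = 18): total unchanged
  event 3 (t=21: DEC count by 10): total unchanged
  event 4 (t=24: SET max = -2): total unchanged
  event 5 (t=30: DEC total by 2): total 2 -> 0
  event 6 (t=38: DEC total by 15): total 0 -> -15
  event 7 (t=40: SET max = -10): total unchanged
  event 8 (t=48: DEL count): total unchanged
  event 9 (t=57: DEC count by 1): total unchanged
  event 10 (t=62: INC total by 15): total -15 -> 0
  event 11 (t=66: SET total = 7): total 0 -> 7
Final: total = 7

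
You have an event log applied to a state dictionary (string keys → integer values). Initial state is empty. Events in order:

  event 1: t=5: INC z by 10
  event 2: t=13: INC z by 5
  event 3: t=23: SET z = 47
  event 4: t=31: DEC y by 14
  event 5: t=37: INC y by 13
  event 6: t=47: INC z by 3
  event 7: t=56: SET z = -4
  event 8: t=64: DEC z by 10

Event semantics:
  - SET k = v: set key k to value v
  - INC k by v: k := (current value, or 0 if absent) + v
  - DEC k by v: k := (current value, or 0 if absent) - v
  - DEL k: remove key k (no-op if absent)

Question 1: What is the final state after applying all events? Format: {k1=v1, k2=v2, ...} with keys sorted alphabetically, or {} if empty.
  after event 1 (t=5: INC z by 10): {z=10}
  after event 2 (t=13: INC z by 5): {z=15}
  after event 3 (t=23: SET z = 47): {z=47}
  after event 4 (t=31: DEC y by 14): {y=-14, z=47}
  after event 5 (t=37: INC y by 13): {y=-1, z=47}
  after event 6 (t=47: INC z by 3): {y=-1, z=50}
  after event 7 (t=56: SET z = -4): {y=-1, z=-4}
  after event 8 (t=64: DEC z by 10): {y=-1, z=-14}

Answer: {y=-1, z=-14}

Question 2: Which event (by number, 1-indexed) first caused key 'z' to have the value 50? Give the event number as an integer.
Looking for first event where z becomes 50:
  event 1: z = 10
  event 2: z = 15
  event 3: z = 47
  event 4: z = 47
  event 5: z = 47
  event 6: z 47 -> 50  <-- first match

Answer: 6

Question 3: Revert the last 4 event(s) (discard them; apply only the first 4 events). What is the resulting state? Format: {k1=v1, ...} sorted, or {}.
Keep first 4 events (discard last 4):
  after event 1 (t=5: INC z by 10): {z=10}
  after event 2 (t=13: INC z by 5): {z=15}
  after event 3 (t=23: SET z = 47): {z=47}
  after event 4 (t=31: DEC y by 14): {y=-14, z=47}

Answer: {y=-14, z=47}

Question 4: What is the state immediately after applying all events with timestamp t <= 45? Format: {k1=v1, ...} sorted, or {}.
Apply events with t <= 45 (5 events):
  after event 1 (t=5: INC z by 10): {z=10}
  after event 2 (t=13: INC z by 5): {z=15}
  after event 3 (t=23: SET z = 47): {z=47}
  after event 4 (t=31: DEC y by 14): {y=-14, z=47}
  after event 5 (t=37: INC y by 13): {y=-1, z=47}

Answer: {y=-1, z=47}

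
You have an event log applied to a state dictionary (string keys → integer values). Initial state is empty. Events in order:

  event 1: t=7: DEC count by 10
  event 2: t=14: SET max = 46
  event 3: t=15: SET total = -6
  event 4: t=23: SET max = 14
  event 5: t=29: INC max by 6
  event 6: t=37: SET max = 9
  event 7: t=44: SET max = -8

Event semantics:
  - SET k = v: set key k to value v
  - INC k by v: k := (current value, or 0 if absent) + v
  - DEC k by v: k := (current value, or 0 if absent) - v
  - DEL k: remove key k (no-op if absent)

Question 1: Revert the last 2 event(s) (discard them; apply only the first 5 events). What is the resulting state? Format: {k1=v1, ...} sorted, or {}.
Keep first 5 events (discard last 2):
  after event 1 (t=7: DEC count by 10): {count=-10}
  after event 2 (t=14: SET max = 46): {count=-10, max=46}
  after event 3 (t=15: SET total = -6): {count=-10, max=46, total=-6}
  after event 4 (t=23: SET max = 14): {count=-10, max=14, total=-6}
  after event 5 (t=29: INC max by 6): {count=-10, max=20, total=-6}

Answer: {count=-10, max=20, total=-6}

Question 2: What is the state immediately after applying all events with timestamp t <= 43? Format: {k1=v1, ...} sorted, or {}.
Answer: {count=-10, max=9, total=-6}

Derivation:
Apply events with t <= 43 (6 events):
  after event 1 (t=7: DEC count by 10): {count=-10}
  after event 2 (t=14: SET max = 46): {count=-10, max=46}
  after event 3 (t=15: SET total = -6): {count=-10, max=46, total=-6}
  after event 4 (t=23: SET max = 14): {count=-10, max=14, total=-6}
  after event 5 (t=29: INC max by 6): {count=-10, max=20, total=-6}
  after event 6 (t=37: SET max = 9): {count=-10, max=9, total=-6}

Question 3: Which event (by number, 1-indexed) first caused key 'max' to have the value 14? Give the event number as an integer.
Looking for first event where max becomes 14:
  event 2: max = 46
  event 3: max = 46
  event 4: max 46 -> 14  <-- first match

Answer: 4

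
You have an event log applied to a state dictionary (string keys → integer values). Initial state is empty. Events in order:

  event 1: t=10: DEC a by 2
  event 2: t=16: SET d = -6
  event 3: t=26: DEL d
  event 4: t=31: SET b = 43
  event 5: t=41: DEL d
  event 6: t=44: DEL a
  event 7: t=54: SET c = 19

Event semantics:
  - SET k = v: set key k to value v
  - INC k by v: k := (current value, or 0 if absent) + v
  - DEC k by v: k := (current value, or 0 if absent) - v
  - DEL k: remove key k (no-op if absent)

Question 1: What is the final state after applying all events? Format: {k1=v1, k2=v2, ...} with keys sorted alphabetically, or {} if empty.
  after event 1 (t=10: DEC a by 2): {a=-2}
  after event 2 (t=16: SET d = -6): {a=-2, d=-6}
  after event 3 (t=26: DEL d): {a=-2}
  after event 4 (t=31: SET b = 43): {a=-2, b=43}
  after event 5 (t=41: DEL d): {a=-2, b=43}
  after event 6 (t=44: DEL a): {b=43}
  after event 7 (t=54: SET c = 19): {b=43, c=19}

Answer: {b=43, c=19}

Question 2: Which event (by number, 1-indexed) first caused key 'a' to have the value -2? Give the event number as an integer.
Answer: 1

Derivation:
Looking for first event where a becomes -2:
  event 1: a (absent) -> -2  <-- first match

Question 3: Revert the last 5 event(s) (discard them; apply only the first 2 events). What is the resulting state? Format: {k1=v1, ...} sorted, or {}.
Keep first 2 events (discard last 5):
  after event 1 (t=10: DEC a by 2): {a=-2}
  after event 2 (t=16: SET d = -6): {a=-2, d=-6}

Answer: {a=-2, d=-6}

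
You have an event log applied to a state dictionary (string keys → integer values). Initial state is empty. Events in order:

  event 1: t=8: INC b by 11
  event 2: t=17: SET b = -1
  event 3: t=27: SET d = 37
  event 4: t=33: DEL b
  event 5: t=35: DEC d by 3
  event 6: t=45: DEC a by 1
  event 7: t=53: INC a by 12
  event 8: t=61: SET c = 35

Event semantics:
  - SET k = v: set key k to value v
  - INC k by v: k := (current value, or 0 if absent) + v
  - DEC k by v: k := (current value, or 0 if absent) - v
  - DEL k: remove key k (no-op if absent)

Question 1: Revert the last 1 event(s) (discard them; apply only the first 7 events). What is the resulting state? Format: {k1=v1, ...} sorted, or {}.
Keep first 7 events (discard last 1):
  after event 1 (t=8: INC b by 11): {b=11}
  after event 2 (t=17: SET b = -1): {b=-1}
  after event 3 (t=27: SET d = 37): {b=-1, d=37}
  after event 4 (t=33: DEL b): {d=37}
  after event 5 (t=35: DEC d by 3): {d=34}
  after event 6 (t=45: DEC a by 1): {a=-1, d=34}
  after event 7 (t=53: INC a by 12): {a=11, d=34}

Answer: {a=11, d=34}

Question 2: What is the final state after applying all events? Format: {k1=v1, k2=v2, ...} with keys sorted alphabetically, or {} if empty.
Answer: {a=11, c=35, d=34}

Derivation:
  after event 1 (t=8: INC b by 11): {b=11}
  after event 2 (t=17: SET b = -1): {b=-1}
  after event 3 (t=27: SET d = 37): {b=-1, d=37}
  after event 4 (t=33: DEL b): {d=37}
  after event 5 (t=35: DEC d by 3): {d=34}
  after event 6 (t=45: DEC a by 1): {a=-1, d=34}
  after event 7 (t=53: INC a by 12): {a=11, d=34}
  after event 8 (t=61: SET c = 35): {a=11, c=35, d=34}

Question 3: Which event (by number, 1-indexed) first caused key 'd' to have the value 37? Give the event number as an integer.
Looking for first event where d becomes 37:
  event 3: d (absent) -> 37  <-- first match

Answer: 3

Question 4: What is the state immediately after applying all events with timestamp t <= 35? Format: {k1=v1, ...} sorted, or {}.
Apply events with t <= 35 (5 events):
  after event 1 (t=8: INC b by 11): {b=11}
  after event 2 (t=17: SET b = -1): {b=-1}
  after event 3 (t=27: SET d = 37): {b=-1, d=37}
  after event 4 (t=33: DEL b): {d=37}
  after event 5 (t=35: DEC d by 3): {d=34}

Answer: {d=34}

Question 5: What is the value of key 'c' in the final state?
Answer: 35

Derivation:
Track key 'c' through all 8 events:
  event 1 (t=8: INC b by 11): c unchanged
  event 2 (t=17: SET b = -1): c unchanged
  event 3 (t=27: SET d = 37): c unchanged
  event 4 (t=33: DEL b): c unchanged
  event 5 (t=35: DEC d by 3): c unchanged
  event 6 (t=45: DEC a by 1): c unchanged
  event 7 (t=53: INC a by 12): c unchanged
  event 8 (t=61: SET c = 35): c (absent) -> 35
Final: c = 35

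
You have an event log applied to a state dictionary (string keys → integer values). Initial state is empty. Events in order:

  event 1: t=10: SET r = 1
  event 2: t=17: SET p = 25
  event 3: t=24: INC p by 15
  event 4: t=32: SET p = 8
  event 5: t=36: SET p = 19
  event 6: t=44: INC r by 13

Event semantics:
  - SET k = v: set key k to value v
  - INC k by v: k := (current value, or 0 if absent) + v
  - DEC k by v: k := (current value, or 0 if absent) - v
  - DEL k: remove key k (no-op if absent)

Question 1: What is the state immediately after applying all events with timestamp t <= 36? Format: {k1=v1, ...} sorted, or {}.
Apply events with t <= 36 (5 events):
  after event 1 (t=10: SET r = 1): {r=1}
  after event 2 (t=17: SET p = 25): {p=25, r=1}
  after event 3 (t=24: INC p by 15): {p=40, r=1}
  after event 4 (t=32: SET p = 8): {p=8, r=1}
  after event 5 (t=36: SET p = 19): {p=19, r=1}

Answer: {p=19, r=1}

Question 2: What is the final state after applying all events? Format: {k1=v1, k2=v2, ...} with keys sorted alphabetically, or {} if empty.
Answer: {p=19, r=14}

Derivation:
  after event 1 (t=10: SET r = 1): {r=1}
  after event 2 (t=17: SET p = 25): {p=25, r=1}
  after event 3 (t=24: INC p by 15): {p=40, r=1}
  after event 4 (t=32: SET p = 8): {p=8, r=1}
  after event 5 (t=36: SET p = 19): {p=19, r=1}
  after event 6 (t=44: INC r by 13): {p=19, r=14}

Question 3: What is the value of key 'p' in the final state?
Track key 'p' through all 6 events:
  event 1 (t=10: SET r = 1): p unchanged
  event 2 (t=17: SET p = 25): p (absent) -> 25
  event 3 (t=24: INC p by 15): p 25 -> 40
  event 4 (t=32: SET p = 8): p 40 -> 8
  event 5 (t=36: SET p = 19): p 8 -> 19
  event 6 (t=44: INC r by 13): p unchanged
Final: p = 19

Answer: 19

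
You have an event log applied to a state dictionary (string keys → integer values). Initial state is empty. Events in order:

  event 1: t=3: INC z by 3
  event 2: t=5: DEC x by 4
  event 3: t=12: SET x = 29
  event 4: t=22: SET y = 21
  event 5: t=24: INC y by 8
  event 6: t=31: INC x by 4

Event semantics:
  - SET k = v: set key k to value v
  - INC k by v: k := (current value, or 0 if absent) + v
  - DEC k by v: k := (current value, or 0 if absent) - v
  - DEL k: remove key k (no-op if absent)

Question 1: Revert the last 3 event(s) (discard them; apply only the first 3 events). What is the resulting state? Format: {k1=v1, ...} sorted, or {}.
Answer: {x=29, z=3}

Derivation:
Keep first 3 events (discard last 3):
  after event 1 (t=3: INC z by 3): {z=3}
  after event 2 (t=5: DEC x by 4): {x=-4, z=3}
  after event 3 (t=12: SET x = 29): {x=29, z=3}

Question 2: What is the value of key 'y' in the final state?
Track key 'y' through all 6 events:
  event 1 (t=3: INC z by 3): y unchanged
  event 2 (t=5: DEC x by 4): y unchanged
  event 3 (t=12: SET x = 29): y unchanged
  event 4 (t=22: SET y = 21): y (absent) -> 21
  event 5 (t=24: INC y by 8): y 21 -> 29
  event 6 (t=31: INC x by 4): y unchanged
Final: y = 29

Answer: 29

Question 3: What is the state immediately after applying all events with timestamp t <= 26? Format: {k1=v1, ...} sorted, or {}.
Apply events with t <= 26 (5 events):
  after event 1 (t=3: INC z by 3): {z=3}
  after event 2 (t=5: DEC x by 4): {x=-4, z=3}
  after event 3 (t=12: SET x = 29): {x=29, z=3}
  after event 4 (t=22: SET y = 21): {x=29, y=21, z=3}
  after event 5 (t=24: INC y by 8): {x=29, y=29, z=3}

Answer: {x=29, y=29, z=3}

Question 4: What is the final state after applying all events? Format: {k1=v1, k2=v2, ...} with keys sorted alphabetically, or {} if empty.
Answer: {x=33, y=29, z=3}

Derivation:
  after event 1 (t=3: INC z by 3): {z=3}
  after event 2 (t=5: DEC x by 4): {x=-4, z=3}
  after event 3 (t=12: SET x = 29): {x=29, z=3}
  after event 4 (t=22: SET y = 21): {x=29, y=21, z=3}
  after event 5 (t=24: INC y by 8): {x=29, y=29, z=3}
  after event 6 (t=31: INC x by 4): {x=33, y=29, z=3}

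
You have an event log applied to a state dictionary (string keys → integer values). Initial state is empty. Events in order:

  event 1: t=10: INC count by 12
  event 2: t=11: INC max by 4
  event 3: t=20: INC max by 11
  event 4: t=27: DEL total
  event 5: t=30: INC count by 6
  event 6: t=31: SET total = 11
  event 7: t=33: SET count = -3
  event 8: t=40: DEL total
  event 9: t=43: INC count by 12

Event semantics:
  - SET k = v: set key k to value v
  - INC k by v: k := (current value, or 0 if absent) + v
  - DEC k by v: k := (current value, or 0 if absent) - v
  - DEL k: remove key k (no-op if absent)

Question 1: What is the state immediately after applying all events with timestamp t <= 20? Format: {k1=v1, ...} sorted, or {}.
Answer: {count=12, max=15}

Derivation:
Apply events with t <= 20 (3 events):
  after event 1 (t=10: INC count by 12): {count=12}
  after event 2 (t=11: INC max by 4): {count=12, max=4}
  after event 3 (t=20: INC max by 11): {count=12, max=15}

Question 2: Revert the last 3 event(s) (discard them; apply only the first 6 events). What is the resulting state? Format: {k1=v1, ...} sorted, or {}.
Keep first 6 events (discard last 3):
  after event 1 (t=10: INC count by 12): {count=12}
  after event 2 (t=11: INC max by 4): {count=12, max=4}
  after event 3 (t=20: INC max by 11): {count=12, max=15}
  after event 4 (t=27: DEL total): {count=12, max=15}
  after event 5 (t=30: INC count by 6): {count=18, max=15}
  after event 6 (t=31: SET total = 11): {count=18, max=15, total=11}

Answer: {count=18, max=15, total=11}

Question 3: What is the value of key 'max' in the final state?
Track key 'max' through all 9 events:
  event 1 (t=10: INC count by 12): max unchanged
  event 2 (t=11: INC max by 4): max (absent) -> 4
  event 3 (t=20: INC max by 11): max 4 -> 15
  event 4 (t=27: DEL total): max unchanged
  event 5 (t=30: INC count by 6): max unchanged
  event 6 (t=31: SET total = 11): max unchanged
  event 7 (t=33: SET count = -3): max unchanged
  event 8 (t=40: DEL total): max unchanged
  event 9 (t=43: INC count by 12): max unchanged
Final: max = 15

Answer: 15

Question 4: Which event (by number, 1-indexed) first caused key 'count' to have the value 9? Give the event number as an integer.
Looking for first event where count becomes 9:
  event 1: count = 12
  event 2: count = 12
  event 3: count = 12
  event 4: count = 12
  event 5: count = 18
  event 6: count = 18
  event 7: count = -3
  event 8: count = -3
  event 9: count -3 -> 9  <-- first match

Answer: 9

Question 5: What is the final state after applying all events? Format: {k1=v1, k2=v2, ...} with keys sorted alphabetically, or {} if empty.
  after event 1 (t=10: INC count by 12): {count=12}
  after event 2 (t=11: INC max by 4): {count=12, max=4}
  after event 3 (t=20: INC max by 11): {count=12, max=15}
  after event 4 (t=27: DEL total): {count=12, max=15}
  after event 5 (t=30: INC count by 6): {count=18, max=15}
  after event 6 (t=31: SET total = 11): {count=18, max=15, total=11}
  after event 7 (t=33: SET count = -3): {count=-3, max=15, total=11}
  after event 8 (t=40: DEL total): {count=-3, max=15}
  after event 9 (t=43: INC count by 12): {count=9, max=15}

Answer: {count=9, max=15}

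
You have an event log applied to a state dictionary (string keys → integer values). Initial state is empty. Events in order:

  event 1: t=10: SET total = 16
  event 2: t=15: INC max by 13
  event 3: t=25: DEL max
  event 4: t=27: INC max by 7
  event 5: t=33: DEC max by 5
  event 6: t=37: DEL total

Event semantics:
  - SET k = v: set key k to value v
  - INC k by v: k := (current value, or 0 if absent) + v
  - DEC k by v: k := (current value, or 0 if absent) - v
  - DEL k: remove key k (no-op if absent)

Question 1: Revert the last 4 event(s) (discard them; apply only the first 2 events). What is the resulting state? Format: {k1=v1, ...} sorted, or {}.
Answer: {max=13, total=16}

Derivation:
Keep first 2 events (discard last 4):
  after event 1 (t=10: SET total = 16): {total=16}
  after event 2 (t=15: INC max by 13): {max=13, total=16}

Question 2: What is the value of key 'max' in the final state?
Track key 'max' through all 6 events:
  event 1 (t=10: SET total = 16): max unchanged
  event 2 (t=15: INC max by 13): max (absent) -> 13
  event 3 (t=25: DEL max): max 13 -> (absent)
  event 4 (t=27: INC max by 7): max (absent) -> 7
  event 5 (t=33: DEC max by 5): max 7 -> 2
  event 6 (t=37: DEL total): max unchanged
Final: max = 2

Answer: 2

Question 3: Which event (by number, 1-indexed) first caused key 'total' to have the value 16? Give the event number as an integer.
Answer: 1

Derivation:
Looking for first event where total becomes 16:
  event 1: total (absent) -> 16  <-- first match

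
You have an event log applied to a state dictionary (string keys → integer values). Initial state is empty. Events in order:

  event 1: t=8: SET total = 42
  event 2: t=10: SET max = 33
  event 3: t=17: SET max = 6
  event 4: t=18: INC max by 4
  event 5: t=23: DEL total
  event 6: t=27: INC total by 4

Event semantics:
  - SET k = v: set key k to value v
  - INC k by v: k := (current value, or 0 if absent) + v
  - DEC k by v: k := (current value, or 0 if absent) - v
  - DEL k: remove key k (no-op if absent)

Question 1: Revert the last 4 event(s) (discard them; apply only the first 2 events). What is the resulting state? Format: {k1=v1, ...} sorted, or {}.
Answer: {max=33, total=42}

Derivation:
Keep first 2 events (discard last 4):
  after event 1 (t=8: SET total = 42): {total=42}
  after event 2 (t=10: SET max = 33): {max=33, total=42}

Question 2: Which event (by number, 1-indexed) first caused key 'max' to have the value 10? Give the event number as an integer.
Looking for first event where max becomes 10:
  event 2: max = 33
  event 3: max = 6
  event 4: max 6 -> 10  <-- first match

Answer: 4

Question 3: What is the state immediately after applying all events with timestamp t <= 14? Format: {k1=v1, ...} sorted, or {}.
Apply events with t <= 14 (2 events):
  after event 1 (t=8: SET total = 42): {total=42}
  after event 2 (t=10: SET max = 33): {max=33, total=42}

Answer: {max=33, total=42}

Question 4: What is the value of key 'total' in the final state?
Answer: 4

Derivation:
Track key 'total' through all 6 events:
  event 1 (t=8: SET total = 42): total (absent) -> 42
  event 2 (t=10: SET max = 33): total unchanged
  event 3 (t=17: SET max = 6): total unchanged
  event 4 (t=18: INC max by 4): total unchanged
  event 5 (t=23: DEL total): total 42 -> (absent)
  event 6 (t=27: INC total by 4): total (absent) -> 4
Final: total = 4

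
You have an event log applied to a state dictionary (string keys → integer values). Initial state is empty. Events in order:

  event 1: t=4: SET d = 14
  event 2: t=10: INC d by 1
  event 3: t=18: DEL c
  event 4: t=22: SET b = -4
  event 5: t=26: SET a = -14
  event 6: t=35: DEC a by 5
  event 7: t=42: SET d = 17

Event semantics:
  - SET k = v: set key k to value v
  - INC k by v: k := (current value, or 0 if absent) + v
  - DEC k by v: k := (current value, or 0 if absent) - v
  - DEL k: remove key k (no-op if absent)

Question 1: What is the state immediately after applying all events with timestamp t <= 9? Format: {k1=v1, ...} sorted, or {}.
Answer: {d=14}

Derivation:
Apply events with t <= 9 (1 events):
  after event 1 (t=4: SET d = 14): {d=14}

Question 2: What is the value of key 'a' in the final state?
Track key 'a' through all 7 events:
  event 1 (t=4: SET d = 14): a unchanged
  event 2 (t=10: INC d by 1): a unchanged
  event 3 (t=18: DEL c): a unchanged
  event 4 (t=22: SET b = -4): a unchanged
  event 5 (t=26: SET a = -14): a (absent) -> -14
  event 6 (t=35: DEC a by 5): a -14 -> -19
  event 7 (t=42: SET d = 17): a unchanged
Final: a = -19

Answer: -19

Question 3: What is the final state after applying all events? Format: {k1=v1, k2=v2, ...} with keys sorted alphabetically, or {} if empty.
Answer: {a=-19, b=-4, d=17}

Derivation:
  after event 1 (t=4: SET d = 14): {d=14}
  after event 2 (t=10: INC d by 1): {d=15}
  after event 3 (t=18: DEL c): {d=15}
  after event 4 (t=22: SET b = -4): {b=-4, d=15}
  after event 5 (t=26: SET a = -14): {a=-14, b=-4, d=15}
  after event 6 (t=35: DEC a by 5): {a=-19, b=-4, d=15}
  after event 7 (t=42: SET d = 17): {a=-19, b=-4, d=17}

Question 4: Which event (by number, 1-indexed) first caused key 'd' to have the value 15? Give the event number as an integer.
Answer: 2

Derivation:
Looking for first event where d becomes 15:
  event 1: d = 14
  event 2: d 14 -> 15  <-- first match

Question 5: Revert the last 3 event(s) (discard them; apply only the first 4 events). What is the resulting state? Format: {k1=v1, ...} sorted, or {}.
Answer: {b=-4, d=15}

Derivation:
Keep first 4 events (discard last 3):
  after event 1 (t=4: SET d = 14): {d=14}
  after event 2 (t=10: INC d by 1): {d=15}
  after event 3 (t=18: DEL c): {d=15}
  after event 4 (t=22: SET b = -4): {b=-4, d=15}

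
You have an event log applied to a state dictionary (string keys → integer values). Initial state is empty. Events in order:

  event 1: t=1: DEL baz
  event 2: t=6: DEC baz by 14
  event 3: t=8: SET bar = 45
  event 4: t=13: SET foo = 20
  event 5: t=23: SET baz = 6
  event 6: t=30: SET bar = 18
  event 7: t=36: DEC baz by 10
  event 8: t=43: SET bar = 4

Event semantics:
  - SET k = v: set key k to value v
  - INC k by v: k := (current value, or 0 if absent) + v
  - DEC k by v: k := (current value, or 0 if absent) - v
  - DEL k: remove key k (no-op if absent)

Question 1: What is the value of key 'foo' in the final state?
Answer: 20

Derivation:
Track key 'foo' through all 8 events:
  event 1 (t=1: DEL baz): foo unchanged
  event 2 (t=6: DEC baz by 14): foo unchanged
  event 3 (t=8: SET bar = 45): foo unchanged
  event 4 (t=13: SET foo = 20): foo (absent) -> 20
  event 5 (t=23: SET baz = 6): foo unchanged
  event 6 (t=30: SET bar = 18): foo unchanged
  event 7 (t=36: DEC baz by 10): foo unchanged
  event 8 (t=43: SET bar = 4): foo unchanged
Final: foo = 20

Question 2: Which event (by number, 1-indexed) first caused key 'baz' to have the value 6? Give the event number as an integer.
Looking for first event where baz becomes 6:
  event 2: baz = -14
  event 3: baz = -14
  event 4: baz = -14
  event 5: baz -14 -> 6  <-- first match

Answer: 5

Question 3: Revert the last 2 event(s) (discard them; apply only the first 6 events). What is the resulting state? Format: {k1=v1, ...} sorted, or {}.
Answer: {bar=18, baz=6, foo=20}

Derivation:
Keep first 6 events (discard last 2):
  after event 1 (t=1: DEL baz): {}
  after event 2 (t=6: DEC baz by 14): {baz=-14}
  after event 3 (t=8: SET bar = 45): {bar=45, baz=-14}
  after event 4 (t=13: SET foo = 20): {bar=45, baz=-14, foo=20}
  after event 5 (t=23: SET baz = 6): {bar=45, baz=6, foo=20}
  after event 6 (t=30: SET bar = 18): {bar=18, baz=6, foo=20}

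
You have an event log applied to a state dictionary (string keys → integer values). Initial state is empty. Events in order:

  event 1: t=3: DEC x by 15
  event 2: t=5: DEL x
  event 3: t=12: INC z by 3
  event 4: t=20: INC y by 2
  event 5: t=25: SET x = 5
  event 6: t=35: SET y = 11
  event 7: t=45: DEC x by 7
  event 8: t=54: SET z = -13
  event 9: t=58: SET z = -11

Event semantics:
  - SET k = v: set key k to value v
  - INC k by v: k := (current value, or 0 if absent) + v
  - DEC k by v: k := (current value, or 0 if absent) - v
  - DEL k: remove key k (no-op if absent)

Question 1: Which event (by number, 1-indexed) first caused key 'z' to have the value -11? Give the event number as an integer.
Answer: 9

Derivation:
Looking for first event where z becomes -11:
  event 3: z = 3
  event 4: z = 3
  event 5: z = 3
  event 6: z = 3
  event 7: z = 3
  event 8: z = -13
  event 9: z -13 -> -11  <-- first match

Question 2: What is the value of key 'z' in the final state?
Answer: -11

Derivation:
Track key 'z' through all 9 events:
  event 1 (t=3: DEC x by 15): z unchanged
  event 2 (t=5: DEL x): z unchanged
  event 3 (t=12: INC z by 3): z (absent) -> 3
  event 4 (t=20: INC y by 2): z unchanged
  event 5 (t=25: SET x = 5): z unchanged
  event 6 (t=35: SET y = 11): z unchanged
  event 7 (t=45: DEC x by 7): z unchanged
  event 8 (t=54: SET z = -13): z 3 -> -13
  event 9 (t=58: SET z = -11): z -13 -> -11
Final: z = -11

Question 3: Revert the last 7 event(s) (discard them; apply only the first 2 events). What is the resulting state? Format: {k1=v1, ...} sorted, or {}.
Answer: {}

Derivation:
Keep first 2 events (discard last 7):
  after event 1 (t=3: DEC x by 15): {x=-15}
  after event 2 (t=5: DEL x): {}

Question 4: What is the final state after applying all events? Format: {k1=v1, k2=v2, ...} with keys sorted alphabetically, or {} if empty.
Answer: {x=-2, y=11, z=-11}

Derivation:
  after event 1 (t=3: DEC x by 15): {x=-15}
  after event 2 (t=5: DEL x): {}
  after event 3 (t=12: INC z by 3): {z=3}
  after event 4 (t=20: INC y by 2): {y=2, z=3}
  after event 5 (t=25: SET x = 5): {x=5, y=2, z=3}
  after event 6 (t=35: SET y = 11): {x=5, y=11, z=3}
  after event 7 (t=45: DEC x by 7): {x=-2, y=11, z=3}
  after event 8 (t=54: SET z = -13): {x=-2, y=11, z=-13}
  after event 9 (t=58: SET z = -11): {x=-2, y=11, z=-11}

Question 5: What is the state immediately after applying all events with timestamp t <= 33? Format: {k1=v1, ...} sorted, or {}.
Apply events with t <= 33 (5 events):
  after event 1 (t=3: DEC x by 15): {x=-15}
  after event 2 (t=5: DEL x): {}
  after event 3 (t=12: INC z by 3): {z=3}
  after event 4 (t=20: INC y by 2): {y=2, z=3}
  after event 5 (t=25: SET x = 5): {x=5, y=2, z=3}

Answer: {x=5, y=2, z=3}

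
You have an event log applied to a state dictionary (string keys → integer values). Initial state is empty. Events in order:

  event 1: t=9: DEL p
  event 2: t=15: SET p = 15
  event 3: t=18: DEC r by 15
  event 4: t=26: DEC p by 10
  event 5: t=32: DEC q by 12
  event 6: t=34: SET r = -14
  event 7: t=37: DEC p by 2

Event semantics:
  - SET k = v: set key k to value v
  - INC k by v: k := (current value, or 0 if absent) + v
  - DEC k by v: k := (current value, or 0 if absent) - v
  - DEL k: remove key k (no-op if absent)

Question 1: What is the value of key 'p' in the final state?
Track key 'p' through all 7 events:
  event 1 (t=9: DEL p): p (absent) -> (absent)
  event 2 (t=15: SET p = 15): p (absent) -> 15
  event 3 (t=18: DEC r by 15): p unchanged
  event 4 (t=26: DEC p by 10): p 15 -> 5
  event 5 (t=32: DEC q by 12): p unchanged
  event 6 (t=34: SET r = -14): p unchanged
  event 7 (t=37: DEC p by 2): p 5 -> 3
Final: p = 3

Answer: 3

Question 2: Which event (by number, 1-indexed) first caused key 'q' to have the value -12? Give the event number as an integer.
Answer: 5

Derivation:
Looking for first event where q becomes -12:
  event 5: q (absent) -> -12  <-- first match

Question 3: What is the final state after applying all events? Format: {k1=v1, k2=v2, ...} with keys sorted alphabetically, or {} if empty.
  after event 1 (t=9: DEL p): {}
  after event 2 (t=15: SET p = 15): {p=15}
  after event 3 (t=18: DEC r by 15): {p=15, r=-15}
  after event 4 (t=26: DEC p by 10): {p=5, r=-15}
  after event 5 (t=32: DEC q by 12): {p=5, q=-12, r=-15}
  after event 6 (t=34: SET r = -14): {p=5, q=-12, r=-14}
  after event 7 (t=37: DEC p by 2): {p=3, q=-12, r=-14}

Answer: {p=3, q=-12, r=-14}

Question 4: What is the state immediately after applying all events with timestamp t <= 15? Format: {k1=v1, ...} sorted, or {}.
Answer: {p=15}

Derivation:
Apply events with t <= 15 (2 events):
  after event 1 (t=9: DEL p): {}
  after event 2 (t=15: SET p = 15): {p=15}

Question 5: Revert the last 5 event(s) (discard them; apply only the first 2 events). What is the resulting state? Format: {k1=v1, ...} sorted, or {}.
Answer: {p=15}

Derivation:
Keep first 2 events (discard last 5):
  after event 1 (t=9: DEL p): {}
  after event 2 (t=15: SET p = 15): {p=15}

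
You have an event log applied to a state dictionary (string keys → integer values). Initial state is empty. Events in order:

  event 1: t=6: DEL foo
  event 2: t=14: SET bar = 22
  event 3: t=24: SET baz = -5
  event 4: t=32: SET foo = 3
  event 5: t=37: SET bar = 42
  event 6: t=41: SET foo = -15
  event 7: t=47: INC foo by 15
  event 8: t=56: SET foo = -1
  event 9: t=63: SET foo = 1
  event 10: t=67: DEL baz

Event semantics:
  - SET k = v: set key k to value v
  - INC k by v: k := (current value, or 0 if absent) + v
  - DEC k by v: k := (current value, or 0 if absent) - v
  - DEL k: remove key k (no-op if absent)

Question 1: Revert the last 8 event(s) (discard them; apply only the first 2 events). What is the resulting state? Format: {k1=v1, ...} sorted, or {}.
Keep first 2 events (discard last 8):
  after event 1 (t=6: DEL foo): {}
  after event 2 (t=14: SET bar = 22): {bar=22}

Answer: {bar=22}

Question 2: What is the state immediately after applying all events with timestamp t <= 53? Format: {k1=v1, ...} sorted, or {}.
Apply events with t <= 53 (7 events):
  after event 1 (t=6: DEL foo): {}
  after event 2 (t=14: SET bar = 22): {bar=22}
  after event 3 (t=24: SET baz = -5): {bar=22, baz=-5}
  after event 4 (t=32: SET foo = 3): {bar=22, baz=-5, foo=3}
  after event 5 (t=37: SET bar = 42): {bar=42, baz=-5, foo=3}
  after event 6 (t=41: SET foo = -15): {bar=42, baz=-5, foo=-15}
  after event 7 (t=47: INC foo by 15): {bar=42, baz=-5, foo=0}

Answer: {bar=42, baz=-5, foo=0}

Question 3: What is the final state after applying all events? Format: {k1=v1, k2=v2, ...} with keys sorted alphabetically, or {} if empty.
Answer: {bar=42, foo=1}

Derivation:
  after event 1 (t=6: DEL foo): {}
  after event 2 (t=14: SET bar = 22): {bar=22}
  after event 3 (t=24: SET baz = -5): {bar=22, baz=-5}
  after event 4 (t=32: SET foo = 3): {bar=22, baz=-5, foo=3}
  after event 5 (t=37: SET bar = 42): {bar=42, baz=-5, foo=3}
  after event 6 (t=41: SET foo = -15): {bar=42, baz=-5, foo=-15}
  after event 7 (t=47: INC foo by 15): {bar=42, baz=-5, foo=0}
  after event 8 (t=56: SET foo = -1): {bar=42, baz=-5, foo=-1}
  after event 9 (t=63: SET foo = 1): {bar=42, baz=-5, foo=1}
  after event 10 (t=67: DEL baz): {bar=42, foo=1}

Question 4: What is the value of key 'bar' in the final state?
Track key 'bar' through all 10 events:
  event 1 (t=6: DEL foo): bar unchanged
  event 2 (t=14: SET bar = 22): bar (absent) -> 22
  event 3 (t=24: SET baz = -5): bar unchanged
  event 4 (t=32: SET foo = 3): bar unchanged
  event 5 (t=37: SET bar = 42): bar 22 -> 42
  event 6 (t=41: SET foo = -15): bar unchanged
  event 7 (t=47: INC foo by 15): bar unchanged
  event 8 (t=56: SET foo = -1): bar unchanged
  event 9 (t=63: SET foo = 1): bar unchanged
  event 10 (t=67: DEL baz): bar unchanged
Final: bar = 42

Answer: 42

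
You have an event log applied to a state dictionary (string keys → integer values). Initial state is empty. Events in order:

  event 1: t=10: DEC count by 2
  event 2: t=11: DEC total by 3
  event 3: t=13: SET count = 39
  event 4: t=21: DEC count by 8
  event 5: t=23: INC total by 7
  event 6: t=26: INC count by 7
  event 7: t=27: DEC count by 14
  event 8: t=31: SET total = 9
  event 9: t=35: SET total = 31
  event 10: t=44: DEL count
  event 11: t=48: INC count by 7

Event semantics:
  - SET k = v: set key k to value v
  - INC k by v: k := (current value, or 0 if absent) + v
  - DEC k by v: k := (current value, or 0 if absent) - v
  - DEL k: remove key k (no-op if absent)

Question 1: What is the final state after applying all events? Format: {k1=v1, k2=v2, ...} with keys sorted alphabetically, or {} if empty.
  after event 1 (t=10: DEC count by 2): {count=-2}
  after event 2 (t=11: DEC total by 3): {count=-2, total=-3}
  after event 3 (t=13: SET count = 39): {count=39, total=-3}
  after event 4 (t=21: DEC count by 8): {count=31, total=-3}
  after event 5 (t=23: INC total by 7): {count=31, total=4}
  after event 6 (t=26: INC count by 7): {count=38, total=4}
  after event 7 (t=27: DEC count by 14): {count=24, total=4}
  after event 8 (t=31: SET total = 9): {count=24, total=9}
  after event 9 (t=35: SET total = 31): {count=24, total=31}
  after event 10 (t=44: DEL count): {total=31}
  after event 11 (t=48: INC count by 7): {count=7, total=31}

Answer: {count=7, total=31}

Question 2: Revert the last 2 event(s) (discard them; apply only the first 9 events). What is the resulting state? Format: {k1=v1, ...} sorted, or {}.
Answer: {count=24, total=31}

Derivation:
Keep first 9 events (discard last 2):
  after event 1 (t=10: DEC count by 2): {count=-2}
  after event 2 (t=11: DEC total by 3): {count=-2, total=-3}
  after event 3 (t=13: SET count = 39): {count=39, total=-3}
  after event 4 (t=21: DEC count by 8): {count=31, total=-3}
  after event 5 (t=23: INC total by 7): {count=31, total=4}
  after event 6 (t=26: INC count by 7): {count=38, total=4}
  after event 7 (t=27: DEC count by 14): {count=24, total=4}
  after event 8 (t=31: SET total = 9): {count=24, total=9}
  after event 9 (t=35: SET total = 31): {count=24, total=31}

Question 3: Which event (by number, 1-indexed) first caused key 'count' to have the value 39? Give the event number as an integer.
Answer: 3

Derivation:
Looking for first event where count becomes 39:
  event 1: count = -2
  event 2: count = -2
  event 3: count -2 -> 39  <-- first match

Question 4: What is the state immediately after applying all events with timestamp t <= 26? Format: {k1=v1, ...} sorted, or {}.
Apply events with t <= 26 (6 events):
  after event 1 (t=10: DEC count by 2): {count=-2}
  after event 2 (t=11: DEC total by 3): {count=-2, total=-3}
  after event 3 (t=13: SET count = 39): {count=39, total=-3}
  after event 4 (t=21: DEC count by 8): {count=31, total=-3}
  after event 5 (t=23: INC total by 7): {count=31, total=4}
  after event 6 (t=26: INC count by 7): {count=38, total=4}

Answer: {count=38, total=4}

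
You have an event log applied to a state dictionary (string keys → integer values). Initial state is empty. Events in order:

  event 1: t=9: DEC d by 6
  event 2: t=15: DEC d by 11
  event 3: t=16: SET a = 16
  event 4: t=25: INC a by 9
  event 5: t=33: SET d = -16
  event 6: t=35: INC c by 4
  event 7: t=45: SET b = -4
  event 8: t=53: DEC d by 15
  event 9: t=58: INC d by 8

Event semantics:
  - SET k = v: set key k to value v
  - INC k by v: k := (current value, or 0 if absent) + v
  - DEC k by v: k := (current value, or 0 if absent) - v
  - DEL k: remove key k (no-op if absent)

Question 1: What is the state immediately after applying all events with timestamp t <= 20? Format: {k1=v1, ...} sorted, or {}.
Answer: {a=16, d=-17}

Derivation:
Apply events with t <= 20 (3 events):
  after event 1 (t=9: DEC d by 6): {d=-6}
  after event 2 (t=15: DEC d by 11): {d=-17}
  after event 3 (t=16: SET a = 16): {a=16, d=-17}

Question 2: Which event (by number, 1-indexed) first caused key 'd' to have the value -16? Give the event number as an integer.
Looking for first event where d becomes -16:
  event 1: d = -6
  event 2: d = -17
  event 3: d = -17
  event 4: d = -17
  event 5: d -17 -> -16  <-- first match

Answer: 5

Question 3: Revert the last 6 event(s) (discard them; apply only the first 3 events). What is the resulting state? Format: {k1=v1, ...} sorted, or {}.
Keep first 3 events (discard last 6):
  after event 1 (t=9: DEC d by 6): {d=-6}
  after event 2 (t=15: DEC d by 11): {d=-17}
  after event 3 (t=16: SET a = 16): {a=16, d=-17}

Answer: {a=16, d=-17}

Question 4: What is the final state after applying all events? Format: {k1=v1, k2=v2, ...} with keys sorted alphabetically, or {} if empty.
  after event 1 (t=9: DEC d by 6): {d=-6}
  after event 2 (t=15: DEC d by 11): {d=-17}
  after event 3 (t=16: SET a = 16): {a=16, d=-17}
  after event 4 (t=25: INC a by 9): {a=25, d=-17}
  after event 5 (t=33: SET d = -16): {a=25, d=-16}
  after event 6 (t=35: INC c by 4): {a=25, c=4, d=-16}
  after event 7 (t=45: SET b = -4): {a=25, b=-4, c=4, d=-16}
  after event 8 (t=53: DEC d by 15): {a=25, b=-4, c=4, d=-31}
  after event 9 (t=58: INC d by 8): {a=25, b=-4, c=4, d=-23}

Answer: {a=25, b=-4, c=4, d=-23}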